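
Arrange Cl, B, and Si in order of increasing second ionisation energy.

Si, Cl, B

IE_2 is the cost of taking one more electron from the +1 cation: Cl⁺ still has 6 valence electrons; B⁺ still has 2 valence electrons; Si⁺ still has 3 valence electrons.
All are still removing valence electrons, so compare the +1 ions as you would atoms: IE_2 generally rises across a period (higher Z_eff) and falls down a group (larger shell), subject to the usual subshell exceptions.
Valence configurations: Cl⁺ [Ne]3s²3p⁴, B⁺ [He]2s², Si⁺ [Ne]3s²3p¹.
The numbers (kJ/mol): Cl 2298, B 2427, Si 1577.
So the second ionization energies run Si < Cl < B.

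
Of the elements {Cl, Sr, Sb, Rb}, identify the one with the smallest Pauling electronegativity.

Rb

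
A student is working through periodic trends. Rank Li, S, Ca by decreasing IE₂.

After 1 electron has been removed, what remains? Li⁺ is the bare [He] core; S⁺ still has 5 valence electrons; Ca⁺ still has 1 valence electron.
Pulling an electron out of a noble-gas core costs far more than removing a remaining valence electron, so Li sits at the high end of IE_2.
Valence configurations: S⁺ [Ne]3s²3p³, Ca⁺ [Ar]4s¹.
Approximate IE_2 values (kJ/mol): Li 7298, S 2252, Ca 1145.
Overall IE_2 order: Ca < S < Li.

Li > S > Ca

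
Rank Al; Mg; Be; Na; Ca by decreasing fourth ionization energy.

IE_4 is the cost of taking one more electron from the +3 cation: Al³⁺ is the bare [Ne] core; Mg³⁺ is already 1 electron into the core; Be³⁺ is already 1 electron into the core; Na³⁺ is already 2 electrons into the core; Ca³⁺ is already 1 electron into the core.
All of these are removing an electron from a noble-gas core or deeper; the smaller core (lower principal quantum number) is held far more tightly, and within a period the higher nuclear charge binds the same core more tightly.
Tabulated IE_4 (kJ/mol): Al 11577, Mg 10543, Be 21007, Na 9543, Ca 6491.
Putting it together, IE_4: Ca < Na < Mg < Al < Be.

Be > Al > Mg > Na > Ca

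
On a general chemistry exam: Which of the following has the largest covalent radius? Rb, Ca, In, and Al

Rb

Across a period the added protons contract the valence shell; down a group each new principal shell makes the atom larger.
Neither a single period nor a single group — weigh both effects.
In > Al: In sits below Al in group 13, so the down-group effect alone puts In larger.
Ca > In: period and group pull opposite ways; the across-period shift dominates (171 vs 142 pm).
Rb > Ca: relative to Ca, both the across-period and down-group shifts push Rb's atomic radius up.
For reference (pm): Al 126, Ca 171, Rb 210, In 142.
The largest covalent radius among these belongs to Rb.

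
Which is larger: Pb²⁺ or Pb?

Pb

Forming Pb²⁺ removes 2 electrons from Pb. Fewer electrons for the same nuclear charge means less shielding and a higher Z_eff on the remaining electrons.
A cation is smaller than its parent atom: Pb²⁺ < Pb.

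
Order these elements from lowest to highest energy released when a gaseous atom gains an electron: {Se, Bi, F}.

Bi < Se < F

F is in period 2, group 17; Se is in period 4, group 16; Bi is in period 6, group 15.
Atoms with high Z_eff and room in the valence shell (especially the halogens) have the most exothermic electron affinities.
Neither a single period nor a single group — weigh both effects.
Se > Bi: relative to Bi, both the across-period and down-group shifts push Se's electron affinity up.
F > Se: both effects reinforce here, so F is clearly the higher of the two.
Approximate values (kJ/mol): F 328, Se 195, Bi 91.
So from lowest to highest: Bi < Se < F.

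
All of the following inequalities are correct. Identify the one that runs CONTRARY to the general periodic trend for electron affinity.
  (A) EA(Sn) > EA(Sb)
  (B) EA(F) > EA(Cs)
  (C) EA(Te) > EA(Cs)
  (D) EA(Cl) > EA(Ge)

(A)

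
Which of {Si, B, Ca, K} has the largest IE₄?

B

IE_4 is the cost of taking one more electron from the +3 cation: Si³⁺ still has 1 valence electron; B³⁺ is the bare [He] core; Ca³⁺ is already 1 electron into the core; K³⁺ is already 2 electrons into the core.
Pulling an electron out of a noble-gas core costs far more than removing a remaining valence electron, so K, Ca and B sit at the high end of IE_4.
The numbers (kJ/mol): Si 4356, B 25026, Ca 6491, K 5877.
Hence IE_4: Si < K < Ca < B.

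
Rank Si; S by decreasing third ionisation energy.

The third ionization energy removes an electron from the +2 ion. For each element: Si²⁺ still has 2 valence electrons; S²⁺ still has 4 valence electrons.
All are still removing valence electrons, so compare the +2 ions as you would atoms: IE_3 generally rises across a period (higher Z_eff) and falls down a group (larger shell), subject to the usual subshell exceptions.
Valence configurations: Si²⁺ [Ne]3s², S²⁺ [Ne]3s²3p².
Tabulated IE_3 (kJ/mol): Si 3232, S 3357.
Putting it together, IE_3: Si < S.

S > Si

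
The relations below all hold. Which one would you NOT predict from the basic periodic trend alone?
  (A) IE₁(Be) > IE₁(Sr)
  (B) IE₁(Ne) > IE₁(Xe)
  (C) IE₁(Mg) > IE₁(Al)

(C)

The general trend: first ionization energy increases across a period and decreases down a group.
(A) Be (period 2, group 2) vs Sr (period 5, group 2): the stated order agrees with the simple trend.
(B) Ne (period 2, group 18) vs Xe (period 5, group 18): the stated order agrees with the simple trend.
(C) Mg (period 3, group 2) vs Al (period 3, group 13): the stated order contradicts the simple trend.
The exception is (C): Al's single 3p electron is easier to remove than one from Mg's filled 3s².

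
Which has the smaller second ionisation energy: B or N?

B

The second ionization energy removes an electron from the +1 ion. For each element: B⁺ still has 2 valence electrons; N⁺ still has 4 valence electrons.
All are still removing valence electrons, so compare the +1 ions as you would atoms: IE_2 generally rises across a period (higher Z_eff) and falls down a group (larger shell), subject to the usual subshell exceptions.
Valence configurations: B⁺ [He]2s², N⁺ [He]2s²2p².
Tabulated IE_2 (kJ/mol): B 2427, N 2856.
Putting it together, IE_2: B < N.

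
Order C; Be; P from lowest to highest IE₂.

Be < P < C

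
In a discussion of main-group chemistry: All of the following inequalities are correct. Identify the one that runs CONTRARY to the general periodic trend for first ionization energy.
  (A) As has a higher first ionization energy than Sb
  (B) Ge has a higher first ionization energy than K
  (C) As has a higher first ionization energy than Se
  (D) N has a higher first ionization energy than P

(C)

The general trend: first ionization energy increases across a period and decreases down a group.
(A) As (period 4, group 15) vs Sb (period 5, group 15): the stated order agrees with the simple trend.
(B) Ge (period 4, group 14) vs K (period 4, group 1): the stated order agrees with the simple trend.
(C) As (period 4, group 15) vs Se (period 4, group 16): the stated order contradicts the simple trend.
(D) N (period 2, group 15) vs P (period 3, group 15): the stated order agrees with the simple trend.
The exception is (C): Se (4p⁴) ionizes more easily than half-filled As (4p³).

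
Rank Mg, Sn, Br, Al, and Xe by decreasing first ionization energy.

Xe, Br, Mg, Sn, Al

Mg is in period 3, group 2; Al is in period 3, group 13; Br is in period 4, group 17; Sn is in period 5, group 14; Xe is in period 5, group 18.
First ionization energy rises across a period (greater Z_eff holds electrons more tightly) and falls down a group (valence electrons are farther from the nucleus).
Neither a single period nor a single group — weigh both effects.
Sn > Al: the two effects oppose for this pair; the across-period effect wins (709 vs 578 kJ/mol).
Mg > Sn: the two effects oppose for this pair; the down-group effect wins (738 vs 709 kJ/mol).
Br > Mg: period and group pull opposite ways; the across-period shift dominates (1140 vs 738 kJ/mol).
Xe > Br: period and group pull opposite ways; the across-period shift dominates (1170 vs 1140 kJ/mol).
Note the exception: Mg has a higher first ionization energy than Al, contrary to the simple trend — Al's single 3p electron is easier to remove than one from Mg's filled 3s².
Tabulated first ionization energy (kJ/mol): Mg 738, Al 578, Br 1140, Sn 709, Xe 1170.
So from highest to lowest: Xe > Br > Mg > Sn > Al.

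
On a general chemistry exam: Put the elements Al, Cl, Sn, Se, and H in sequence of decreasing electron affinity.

H is in period 1, group 1; Al is in period 3, group 13; Cl is in period 3, group 17; Se is in period 4, group 16; Sn is in period 5, group 14.
Atoms with high Z_eff and room in the valence shell (especially the halogens) have the most exothermic electron affinities.
These span different periods and groups, so the two trends combine.
H > Al: period and group pull opposite ways; the down-group shift dominates (73 vs 42 kJ/mol).
Sn > H: period and group pull opposite ways; the across-period shift dominates (107 vs 73 kJ/mol).
Se > Sn: both effects reinforce here, so Se is clearly the higher of the two.
Cl > Se: relative to Se, both the across-period and down-group shifts push Cl's electron affinity up.
For reference (kJ/mol): H 73, Al 42, Cl 349, Se 195, Sn 107.
So from highest to lowest: Cl > Se > Sn > H > Al.

Cl > Se > Sn > H > Al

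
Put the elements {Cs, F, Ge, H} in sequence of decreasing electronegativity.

F, H, Ge, Cs

H is in period 1, group 1; F is in period 2, group 17; Ge is in period 4, group 14; Cs is in period 6, group 1.
EN rises left→right (higher Z_eff, smaller atoms) and falls top→bottom (larger, more shielded atoms).
Neither a single period nor a single group — weigh both effects.
Ge > Cs: relative to Cs, both the across-period and down-group shifts push Ge's electronegativity up.
H > Ge: the two effects oppose for this pair; the down-group effect wins (2.20 vs 2.01).
F > H: period and group pull opposite ways; the across-period shift dominates (3.98 vs 2.20).
Tabulated electronegativity (Pauling): H 2.20, F 3.98, Ge 2.01, Cs 0.79.
So from highest to lowest: F > H > Ge > Cs.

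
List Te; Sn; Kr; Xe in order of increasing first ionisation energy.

Sn, Te, Xe, Kr

Kr is in period 4, group 18; Sn is in period 5, group 14; Te is in period 5, group 16; Xe is in period 5, group 18.
Across a period the outer electron is held more tightly (higher IE₁); down a group it sits in a higher shell, more shielded, and comes off more easily.
These span different periods and groups, so the two trends combine.
Te > Sn: Te lies to the right of Sn in period 5, so the across-period effect alone puts Te higher.
Xe > Te: Xe lies to the right of Te in period 5, so the across-period effect alone puts Xe higher.
Kr > Xe: Kr sits above Xe in group 18, so the down-group effect alone puts Kr higher.
For reference (kJ/mol): Kr 1351, Sn 709, Te 869, Xe 1170.
So from lowest to highest: Sn < Te < Xe < Kr.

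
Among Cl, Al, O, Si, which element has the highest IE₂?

Consider each +1 ion: Cl⁺ still has 6 valence electrons; Al⁺ still has 2 valence electrons; O⁺ still has 5 valence electrons; Si⁺ still has 3 valence electrons.
All are still removing valence electrons, so compare the +1 ions as you would atoms: IE_2 generally rises across a period (higher Z_eff) and falls down a group (larger shell), subject to the usual subshell exceptions.
Valence configurations: Cl⁺ [Ne]3s²3p⁴, Al⁺ [Ne]3s², O⁺ [He]2s²2p³, Si⁺ [Ne]3s²3p¹.
Si⁺ loses a lone 3p electron whereas Al⁺ must break into a filled 3s² pair, so IE_2(Al) > IE_2(Si) even though Si has the higher nuclear charge.
The numbers (kJ/mol): Cl 2298, Al 1817, O 3388, Si 1577.
Hence IE_2: Si < Al < Cl < O.

O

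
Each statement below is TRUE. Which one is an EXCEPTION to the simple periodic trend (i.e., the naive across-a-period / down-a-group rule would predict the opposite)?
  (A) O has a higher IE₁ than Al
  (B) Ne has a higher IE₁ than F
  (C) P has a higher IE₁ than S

The general trend: IE₁ increases across a period and decreases down a group.
(A) O (period 2, group 16) vs Al (period 3, group 13): the stated order agrees with the simple trend.
(B) Ne (period 2, group 18) vs F (period 2, group 17): the stated order agrees with the simple trend.
(C) P (period 3, group 15) vs S (period 3, group 16): the stated order contradicts the simple trend.
The exception is (C): S (3p⁴) ionizes more easily than half-filled P (3p³) because the paired 3p electron in S is pushed out by e⁻–e⁻ repulsion.

(C)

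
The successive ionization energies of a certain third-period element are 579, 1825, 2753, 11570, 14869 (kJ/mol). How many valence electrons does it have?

3

Look for the largest jump between consecutive ionization energies: IE4/IE3 ≈ 4.2, far larger than any earlier ratio.
That jump marks the point where a core electron is being removed. So the atom has 3 valence electrons.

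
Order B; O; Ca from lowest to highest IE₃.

After 2 electrons have been removed, what remains? B²⁺ still has 1 valence electron; O²⁺ still has 4 valence electrons; Ca²⁺ is the bare [Ar] core.
Usually core removal costs more than valence removal, but here the competition is close: a tightly held n=2 valence electron can cost more to remove than an n=3 core electron, so the actual values have to decide it.
Valence configurations: B²⁺ [He]2s¹, O²⁺ [He]2s²2p².
The numbers (kJ/mol): B 3660, O 5300, Ca 4912.
Overall IE_3 order: B < Ca < O.

B < Ca < O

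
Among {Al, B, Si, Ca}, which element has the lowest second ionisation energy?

Ca

After 1 electron has been removed, what remains? Al⁺ still has 2 valence electrons; B⁺ still has 2 valence electrons; Si⁺ still has 3 valence electrons; Ca⁺ still has 1 valence electron.
All are still removing valence electrons, so compare the +1 ions as you would atoms: IE_2 generally rises across a period (higher Z_eff) and falls down a group (larger shell), subject to the usual subshell exceptions.
Valence configurations: Al⁺ [Ne]3s², B⁺ [He]2s², Si⁺ [Ne]3s²3p¹, Ca⁺ [Ar]4s¹.
Si⁺ loses a lone 3p electron whereas Al⁺ must break into a filled 3s² pair, so IE_2(Al) > IE_2(Si) even though Si has the higher nuclear charge.
Approximate IE_2 values (kJ/mol): Al 1817, B 2427, Si 1577, Ca 1145.
Putting it together, IE_2: Ca < Si < Al < B.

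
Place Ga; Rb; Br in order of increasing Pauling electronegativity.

Rb < Ga < Br

Atoms toward the upper right of the periodic table pull bonding electrons most strongly.
Neither a single period nor a single group — weigh both effects.
Ga > Rb: relative to Rb, both the across-period and down-group shifts push Ga's electronegativity up.
Br > Ga: both are in period 4; the period trend gives Br the larger value.
Tabulated electronegativity (Pauling): Ga 1.81, Br 2.96, Rb 0.82.
So from lowest to highest: Rb < Ga < Br.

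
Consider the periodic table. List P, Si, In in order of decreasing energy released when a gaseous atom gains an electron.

Si is in period 3, group 14; P is in period 3, group 15; In is in period 5, group 13.
EA tends to increase across a period and decrease down a group, though the pattern is less regular than for IE or radius.
These span different periods and groups, so the two trends combine.
P > In: both effects reinforce here, so P is clearly the higher of the two.
Si > P: this pair runs against the simple trend — see the exception note.
Note the exception: Si has a higher electron affinity than P, contrary to the simple trend — adding an electron to P's half-filled 3p³ is unfavourable, so Si (3p²) has the more exothermic EA.
Tabulated electron affinity (kJ/mol): Si 134, P 72, In 29.
So from highest to lowest: Si > P > In.

Si, P, In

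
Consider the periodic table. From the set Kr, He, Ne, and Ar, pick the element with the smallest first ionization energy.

Kr

Removing the outermost electron gets harder across a period and easier down a group.
All are in group 18, so first ionization energy increases up the group.
The smallest first ionization energy among these belongs to Kr.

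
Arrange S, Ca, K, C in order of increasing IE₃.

S < K < C < Ca

After 2 electrons have been removed, what remains? S²⁺ still has 4 valence electrons; Ca²⁺ is the bare [Ar] core; K²⁺ is already 1 electron into the core; C²⁺ still has 2 valence electrons.
Usually core removal costs more than valence removal, but here the competition is close: a tightly held n=2 valence electron can cost more to remove than an n=3 core electron, so the actual values have to decide it.
Valence configurations: S²⁺ [Ne]3s²3p², C²⁺ [He]2s².
The numbers (kJ/mol): S 3357, Ca 4912, K 4420, C 4620.
Putting it together, IE_3: S < K < C < Ca.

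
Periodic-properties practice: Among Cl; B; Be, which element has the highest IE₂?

B

The second ionization energy removes an electron from the +1 ion. For each element: Cl⁺ still has 6 valence electrons; B⁺ still has 2 valence electrons; Be⁺ still has 1 valence electron.
All are still removing valence electrons, so compare the +1 ions as you would atoms: IE_2 generally rises across a period (higher Z_eff) and falls down a group (larger shell), subject to the usual subshell exceptions.
Valence configurations: Cl⁺ [Ne]3s²3p⁴, B⁺ [He]2s², Be⁺ [He]2s¹.
Tabulated IE_2 (kJ/mol): Cl 2298, B 2427, Be 1757.
So the second ionization energies run Be < Cl < B.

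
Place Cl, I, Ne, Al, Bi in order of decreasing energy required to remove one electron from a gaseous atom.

Ne is in period 2, group 18; Al is in period 3, group 13; Cl is in period 3, group 17; I is in period 5, group 17; Bi is in period 6, group 15.
Removing the outermost electron gets harder across a period and easier down a group.
Here both period and group differ, so the two effects have to be weighed against each other.
Bi > Al: the two effects oppose for this pair; the across-period effect wins (703 vs 578 kJ/mol).
I > Bi: both effects reinforce here, so I is clearly the higher of the two.
Cl > I: Cl sits above I in group 17, so the down-group effect alone puts Cl higher.
Ne > Cl: relative to Cl, both the across-period and down-group shifts push Ne's first ionization energy up.
Approximate values (kJ/mol): Ne 2081, Al 578, Cl 1251, I 1008, Bi 703.
So from highest to lowest: Ne > Cl > I > Bi > Al.

Ne > Cl > I > Bi > Al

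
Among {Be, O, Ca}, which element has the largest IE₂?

O

The second ionization energy removes an electron from the +1 ion. For each element: Be⁺ still has 1 valence electron; O⁺ still has 5 valence electrons; Ca⁺ still has 1 valence electron.
All are still removing valence electrons, so compare the +1 ions as you would atoms: IE_2 generally rises across a period (higher Z_eff) and falls down a group (larger shell), subject to the usual subshell exceptions.
Valence configurations: Be⁺ [He]2s¹, O⁺ [He]2s²2p³, Ca⁺ [Ar]4s¹.
Approximate IE_2 values (kJ/mol): Be 1757, O 3388, Ca 1145.
So the second ionization energies run Ca < Be < O.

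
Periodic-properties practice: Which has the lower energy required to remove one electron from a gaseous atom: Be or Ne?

Be

Be is in period 2, group 2; Ne is in period 2, group 18.
Across a period the outer electron is held more tightly (higher IE₁); down a group it sits in a higher shell, more shielded, and comes off more easily.
All lie in period 2, so first ionization energy increases left to right.
So Be has the lower energy required to remove one electron from a gaseous atom (Be < Ne).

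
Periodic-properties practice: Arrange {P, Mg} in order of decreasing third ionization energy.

Mg > P

The third ionization energy removes an electron from the +2 ion. For each element: P²⁺ still has 3 valence electrons; Mg²⁺ is the bare [Ne] core.
Pulling an electron out of a noble-gas core costs far more than removing a remaining valence electron, so Mg sits at the high end of IE_3.
Approximate IE_3 values (kJ/mol): P 2914, Mg 7733.
Overall IE_3 order: P < Mg.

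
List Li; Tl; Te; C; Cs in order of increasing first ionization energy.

Cs < Li < Tl < Te < C

Removing the outermost electron gets harder across a period and easier down a group.
Neither a single period nor a single group — weigh both effects.
Li > Cs: Li sits above Cs in group 1, so the down-group effect alone puts Li higher.
Tl > Li: the two effects oppose for this pair; the across-period effect wins (589 vs 520 kJ/mol).
Te > Tl: both effects reinforce here, so Te is clearly the higher of the two.
C > Te: the two effects oppose for this pair; the down-group effect wins (1086 vs 869 kJ/mol).
For reference (kJ/mol): Li 520, C 1086, Te 869, Cs 376, Tl 589.
So from lowest to highest: Cs < Li < Tl < Te < C.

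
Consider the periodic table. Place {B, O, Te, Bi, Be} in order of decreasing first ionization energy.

O, Be, Te, B, Bi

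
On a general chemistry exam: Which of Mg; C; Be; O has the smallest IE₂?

Consider each +1 ion: Mg⁺ still has 1 valence electron; C⁺ still has 3 valence electrons; Be⁺ still has 1 valence electron; O⁺ still has 5 valence electrons.
All are still removing valence electrons, so compare the +1 ions as you would atoms: IE_2 generally rises across a period (higher Z_eff) and falls down a group (larger shell), subject to the usual subshell exceptions.
Valence configurations: Mg⁺ [Ne]3s¹, C⁺ [He]2s²2p¹, Be⁺ [He]2s¹, O⁺ [He]2s²2p³.
Approximate IE_2 values (kJ/mol): Mg 1451, C 2353, Be 1757, O 3388.
Putting it together, IE_2: Mg < Be < C < O.

Mg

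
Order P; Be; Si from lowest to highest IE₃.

Consider each +2 ion: P²⁺ still has 3 valence electrons; Be²⁺ is the bare [He] core; Si²⁺ still has 2 valence electrons.
Core electrons are held far more tightly than valence electrons, so Be tops the IE_3 order.
Valence configurations: P²⁺ [Ne]3s²3p¹, Si²⁺ [Ne]3s².
P²⁺ loses a lone 3p electron whereas Si²⁺ must break into a filled 3s² pair, so IE_3(Si) > IE_3(P) even though P has the higher nuclear charge.
The numbers (kJ/mol): P 2914, Be 14849, Si 3232.
So the third ionization energies run P < Si < Be.

P < Si < Be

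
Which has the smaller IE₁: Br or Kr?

Br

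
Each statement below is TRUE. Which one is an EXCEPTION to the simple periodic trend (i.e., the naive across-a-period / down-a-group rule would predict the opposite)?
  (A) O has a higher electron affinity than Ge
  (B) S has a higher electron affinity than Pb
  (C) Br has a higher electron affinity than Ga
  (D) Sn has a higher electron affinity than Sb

The general trend: electron affinity increases across a period and decreases down a group.
(A) O (period 2, group 16) vs Ge (period 4, group 14): the stated order agrees with the simple trend.
(B) S (period 3, group 16) vs Pb (period 6, group 14): the stated order agrees with the simple trend.
(C) Br (period 4, group 17) vs Ga (period 4, group 13): the stated order agrees with the simple trend.
(D) Sn (period 5, group 14) vs Sb (period 5, group 15): the stated order contradicts the simple trend.
The exception is (D): adding an electron to Sb's half-filled 5p³ is unfavourable, so Sn has the more exothermic EA.

(D)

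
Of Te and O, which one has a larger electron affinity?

Te

O is in period 2, group 16; Te is in period 5, group 16.
EA tends to increase across a period and decrease down a group, though the pattern is less regular than for IE or radius.
All are in group 16; the group trend (electron affinity increases up the group) applies, with the exception below.
Note the exception: Te has a higher electron affinity than O, contrary to the simple trend — O's compact 2p subshell gives strong electron–electron repulsion on the added electron.
Tabulated electron affinity (kJ/mol): O 141, Te 190.
So Te has the larger electron affinity (Te > O).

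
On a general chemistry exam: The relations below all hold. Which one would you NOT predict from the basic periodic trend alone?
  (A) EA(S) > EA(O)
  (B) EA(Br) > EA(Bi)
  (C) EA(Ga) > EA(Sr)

(A)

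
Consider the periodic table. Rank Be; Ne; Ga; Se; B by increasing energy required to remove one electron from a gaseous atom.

Ga < B < Be < Se < Ne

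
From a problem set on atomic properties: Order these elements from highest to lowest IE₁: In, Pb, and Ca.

Ca is in period 4, group 2; In is in period 5, group 13; Pb is in period 6, group 14.
Across a period the outer electron is held more tightly (higher IE₁); down a group it sits in a higher shell, more shielded, and comes off more easily.
These sit on a diagonal, where the across-period and down-group effects partly cancel.
Ca > In: the two effects oppose for this pair; the down-group effect wins (590 vs 558 kJ/mol).
Pb > Ca: period and group pull opposite ways; the across-period shift dominates (716 vs 590 kJ/mol).
Tabulated first ionization energy (kJ/mol): Ca 590, In 558, Pb 716.
So from highest to lowest: Pb > Ca > In.

Pb > Ca > In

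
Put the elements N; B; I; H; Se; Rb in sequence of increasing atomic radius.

H < N < B < Se < I < Rb

H is in period 1, group 1; B is in period 2, group 13; N is in period 2, group 15; Se is in period 4, group 16; Rb is in period 5, group 1; I is in period 5, group 17.
Moving right in a period, electrons are added to the same shell under a stronger nuclear pull, so atoms get smaller; moving down, a new shell is opened and atoms get larger.
Neither a single period nor a single group — weigh both effects.
N > H: period and group pull opposite ways; the down-group shift dominates (71 vs 32 pm).
B > N: B lies to the left of N in period 2, so the across-period effect alone puts B larger.
Se > B: the two effects oppose for this pair; the down-group effect wins (116 vs 85 pm).
I > Se: the two effects oppose for this pair; the down-group effect wins (133 vs 116 pm).
Rb > I: Rb lies to the left of I in period 5, so the across-period effect alone puts Rb larger.
Tabulated atomic radius (pm): H 32, B 85, N 71, Se 116, Rb 210, I 133.
So from smallest to largest: H < N < B < Se < I < Rb.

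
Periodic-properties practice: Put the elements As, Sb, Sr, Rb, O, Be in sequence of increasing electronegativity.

Rb < Sr < Be < Sb < As < O

Be is in period 2, group 2; O is in period 2, group 16; As is in period 4, group 15; Rb is in period 5, group 1; Sr is in period 5, group 2; Sb is in period 5, group 15.
Atoms toward the upper right of the periodic table pull bonding electrons most strongly.
Neither a single period nor a single group — weigh both effects.
Sr > Rb: Sr lies to the right of Rb in period 5, so the across-period effect alone puts Sr higher.
Be > Sr: Be sits above Sr in group 2, so the down-group effect alone puts Be higher.
Sb > Be: period and group pull opposite ways; the across-period shift dominates (2.05 vs 1.57).
As > Sb: they share group 15; the group trend gives As the larger value.
O > As: relative to As, both the across-period and down-group shifts push O's electronegativity up.
Tabulated electronegativity (Pauling): Be 1.57, O 3.44, As 2.18, Rb 0.82, Sr 0.95, Sb 2.05.
So from lowest to highest: Rb < Sr < Be < Sb < As < O.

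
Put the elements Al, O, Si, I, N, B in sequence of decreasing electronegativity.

B is in period 2, group 13; N is in period 2, group 15; O is in period 2, group 16; Al is in period 3, group 13; Si is in period 3, group 14; I is in period 5, group 17.
Atoms toward the upper right of the periodic table pull bonding electrons most strongly.
These span different periods and groups, so the two trends combine.
Si > Al: Si lies to the right of Al in period 3, so the across-period effect alone puts Si higher.
B > Si: period and group pull opposite ways; the down-group shift dominates (2.04 vs 1.90).
I > B: period and group pull opposite ways; the across-period shift dominates (2.66 vs 2.04).
N > I: the two effects oppose for this pair; the down-group effect wins (3.04 vs 2.66).
O > N: O lies to the right of N in period 2, so the across-period effect alone puts O higher.
Tabulated electronegativity (Pauling): B 2.04, N 3.04, O 3.44, Al 1.61, Si 1.90, I 2.66.
So from highest to lowest: O > N > I > B > Si > Al.

O, N, I, B, Si, Al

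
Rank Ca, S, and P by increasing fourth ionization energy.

S < P < Ca

Consider each +3 ion: Ca³⁺ is already 1 electron into the core; S³⁺ still has 3 valence electrons; P³⁺ still has 2 valence electrons.
Core electrons are held far more tightly than valence electrons, so Ca tops the IE_4 order.
Valence configurations: S³⁺ [Ne]3s²3p¹, P³⁺ [Ne]3s².
S³⁺ loses a lone 3p electron whereas P³⁺ must break into a filled 3s² pair, so IE_4(P) > IE_4(S) even though S has the higher nuclear charge.
Tabulated IE_4 (kJ/mol): Ca 6491, S 4556, P 4964.
Putting it together, IE_4: S < P < Ca.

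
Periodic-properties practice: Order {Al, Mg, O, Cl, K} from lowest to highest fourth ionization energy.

IE_4 is the cost of taking one more electron from the +3 cation: Al³⁺ is the bare [Ne] core; Mg³⁺ is already 1 electron into the core; O³⁺ still has 3 valence electrons; Cl³⁺ still has 4 valence electrons; K³⁺ is already 2 electrons into the core.
Usually core removal costs more than valence removal, but here the competition is close: a tightly held n=2 valence electron can cost more to remove than an n=3 core electron, so the actual values have to decide it.
Valence configurations: O³⁺ [He]2s²2p¹, Cl³⁺ [Ne]3s²3p².
The numbers (kJ/mol): Al 11577, Mg 10543, O 7469, Cl 5159, K 5877.
Overall IE_4 order: Cl < K < O < Mg < Al.

Cl < K < O < Mg < Al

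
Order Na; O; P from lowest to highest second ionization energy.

After 1 electron has been removed, what remains? Na⁺ is the bare [Ne] core; O⁺ still has 5 valence electrons; P⁺ still has 4 valence electrons.
Pulling an electron out of a noble-gas core costs far more than removing a remaining valence electron, so Na sits at the high end of IE_2.
Valence configurations: O⁺ [He]2s²2p³, P⁺ [Ne]3s²3p².
Approximate IE_2 values (kJ/mol): Na 4562, O 3388, P 1907.
Overall IE_2 order: P < O < Na.

P < O < Na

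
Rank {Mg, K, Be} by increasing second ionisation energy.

Mg, Be, K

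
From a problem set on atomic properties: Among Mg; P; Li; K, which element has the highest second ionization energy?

IE_2 is the cost of taking one more electron from the +1 cation: Mg⁺ still has 1 valence electron; P⁺ still has 4 valence electrons; Li⁺ is the bare [He] core; K⁺ is the bare [Ar] core.
Core electrons are held far more tightly than valence electrons, so K and Li top the IE_2 order.
Valence configurations: Mg⁺ [Ne]3s¹, P⁺ [Ne]3s²3p².
The numbers (kJ/mol): Mg 1451, P 1907, Li 7298, K 3052.
Hence IE_2: Mg < P < K < Li.

Li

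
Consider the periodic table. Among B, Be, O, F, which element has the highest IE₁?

F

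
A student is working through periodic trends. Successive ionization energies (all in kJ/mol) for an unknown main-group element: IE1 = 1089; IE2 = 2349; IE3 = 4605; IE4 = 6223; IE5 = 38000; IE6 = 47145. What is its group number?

Group 14

Look for the largest jump between consecutive ionization energies: IE5/IE4 ≈ 6.1, far larger than any earlier ratio.
That jump marks the point where a core electron is being removed. So the atom has 4 valence electrons.
A main-group element with 4 valence electrons is in group 14.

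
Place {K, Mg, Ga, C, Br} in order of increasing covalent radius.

C < Br < Ga < Mg < K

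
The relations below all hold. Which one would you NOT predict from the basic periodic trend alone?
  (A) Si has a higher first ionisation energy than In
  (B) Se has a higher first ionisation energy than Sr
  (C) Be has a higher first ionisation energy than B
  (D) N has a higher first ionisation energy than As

(C)

The general trend: first ionisation energy increases across a period and decreases down a group.
(A) Si (period 3, group 14) vs In (period 5, group 13): the stated order agrees with the simple trend.
(B) Se (period 4, group 16) vs Sr (period 5, group 2): the stated order agrees with the simple trend.
(C) Be (period 2, group 2) vs B (period 2, group 13): the stated order contradicts the simple trend.
(D) N (period 2, group 15) vs As (period 4, group 15): the stated order agrees with the simple trend.
The exception is (C): removing B's lone 2p electron is easier than breaking Be's filled 2s².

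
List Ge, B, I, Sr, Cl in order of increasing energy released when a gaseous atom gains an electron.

Sr, B, Ge, I, Cl

B is in period 2, group 13; Cl is in period 3, group 17; Ge is in period 4, group 14; Sr is in period 5, group 2; I is in period 5, group 17.
Adding an electron releases more energy for atoms nearer the top right (short of the noble gases).
These span different periods and groups, so the two trends combine.
B > Sr: relative to Sr, both the across-period and down-group shifts push B's electron affinity up.
Ge > B: the two effects oppose for this pair; the across-period effect wins (119 vs 27 kJ/mol).
I > Ge: the two effects oppose for this pair; the across-period effect wins (295 vs 119 kJ/mol).
Cl > I: they share group 17; the group trend gives Cl the larger value.
Tabulated electron affinity (kJ/mol): B 27, Cl 349, Ge 119, Sr 5, I 295.
So from lowest to highest: Sr < B < Ge < I < Cl.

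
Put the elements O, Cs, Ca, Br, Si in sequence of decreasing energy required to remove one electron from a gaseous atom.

O > Br > Si > Ca > Cs

O is in period 2, group 16; Si is in period 3, group 14; Ca is in period 4, group 2; Br is in period 4, group 17; Cs is in period 6, group 1.
Removing the outermost electron gets harder across a period and easier down a group.
Here both period and group differ, so the two effects have to be weighed against each other.
Ca > Cs: both effects reinforce here, so Ca is clearly the higher of the two.
Si > Ca: both effects reinforce here, so Si is clearly the higher of the two.
Br > Si: the two effects oppose for this pair; the across-period effect wins (1140 vs 786 kJ/mol).
O > Br: the two effects oppose for this pair; the down-group effect wins (1314 vs 1140 kJ/mol).
Tabulated first ionization energy (kJ/mol): O 1314, Si 786, Ca 590, Br 1140, Cs 376.
So from highest to lowest: O > Br > Si > Ca > Cs.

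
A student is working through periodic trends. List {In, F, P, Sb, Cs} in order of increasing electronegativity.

Cs, In, Sb, P, F

Electronegativity increases across a period and decreases down a group, tracking effective nuclear charge and atomic size.
Here both period and group differ, so the two effects have to be weighed against each other.
In > Cs: both effects reinforce here, so In is clearly the higher of the two.
Sb > In: Sb lies to the right of In in period 5, so the across-period effect alone puts Sb higher.
P > Sb: they share group 15; the group trend gives P the larger value.
F > P: relative to P, both the across-period and down-group shifts push F's electronegativity up.
Tabulated electronegativity (Pauling): F 3.98, P 2.19, In 1.78, Sb 2.05, Cs 0.79.
So from lowest to highest: Cs < In < Sb < P < F.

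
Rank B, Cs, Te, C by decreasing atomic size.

Moving right in a period, electrons are added to the same shell under a stronger nuclear pull, so atoms get smaller; moving down, a new shell is opened and atoms get larger.
Neither a single period nor a single group — weigh both effects.
B > C: both are in period 2; the period trend gives B the larger value.
Te > B: period and group pull opposite ways; the down-group shift dominates (136 vs 85 pm).
Cs > Te: both effects reinforce here, so Cs is clearly the larger of the two.
For reference (pm): B 85, C 75, Te 136, Cs 232.
So from largest to smallest: Cs > Te > B > C.

Cs > Te > B > C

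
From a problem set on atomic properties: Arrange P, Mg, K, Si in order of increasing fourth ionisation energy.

Si < P < K < Mg

IE_4 is the cost of taking one more electron from the +3 cation: P³⁺ still has 2 valence electrons; Mg³⁺ is already 1 electron into the core; K³⁺ is already 2 electrons into the core; Si³⁺ still has 1 valence electron.
Breaking into a closed-shell core is much more expensive than removing a leftover valence electron — K and Mg have the largest IE_4 here.
Valence configurations: P³⁺ [Ne]3s², Si³⁺ [Ne]3s¹.
Approximate IE_4 values (kJ/mol): P 4964, Mg 10543, K 5877, Si 4356.
Overall IE_4 order: Si < P < K < Mg.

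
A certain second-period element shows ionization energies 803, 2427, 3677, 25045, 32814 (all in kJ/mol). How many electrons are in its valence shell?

Look for the largest jump between consecutive ionization energies: IE4/IE3 ≈ 6.8, far larger than any earlier ratio.
That jump marks the point where a core electron is being removed. So the atom has 3 valence electrons.

3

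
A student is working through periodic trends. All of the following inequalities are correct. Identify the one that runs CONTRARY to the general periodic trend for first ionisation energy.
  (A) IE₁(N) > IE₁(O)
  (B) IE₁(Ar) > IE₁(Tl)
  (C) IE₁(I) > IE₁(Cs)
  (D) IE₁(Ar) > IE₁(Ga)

(A)

The general trend: first ionisation energy increases across a period and decreases down a group.
(A) N (period 2, group 15) vs O (period 2, group 16): the stated order contradicts the simple trend.
(B) Ar (period 3, group 18) vs Tl (period 6, group 13): the stated order agrees with the simple trend.
(C) I (period 5, group 17) vs Cs (period 6, group 1): the stated order agrees with the simple trend.
(D) Ar (period 3, group 18) vs Ga (period 4, group 13): the stated order agrees with the simple trend.
The exception is (A): pairing an electron in O's 2p⁴ costs repulsion energy, so O ionizes more easily than half-filled N (2p³).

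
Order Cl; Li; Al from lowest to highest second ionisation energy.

Consider each +1 ion: Cl⁺ still has 6 valence electrons; Li⁺ is the bare [He] core; Al⁺ still has 2 valence electrons.
Core electrons are held far more tightly than valence electrons, so Li tops the IE_2 order.
Valence configurations: Cl⁺ [Ne]3s²3p⁴, Al⁺ [Ne]3s².
Approximate IE_2 values (kJ/mol): Cl 2298, Li 7298, Al 1817.
Overall IE_2 order: Al < Cl < Li.

Al < Cl < Li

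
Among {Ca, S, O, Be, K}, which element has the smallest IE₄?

S

Consider each +3 ion: Ca³⁺ is already 1 electron into the core; S³⁺ still has 3 valence electrons; O³⁺ still has 3 valence electrons; Be³⁺ is already 1 electron into the core; K³⁺ is already 2 electrons into the core.
Usually core removal costs more than valence removal, but here the competition is close: a tightly held n=2 valence electron can cost more to remove than an n=3 core electron, so the actual values have to decide it.
Valence configurations: S³⁺ [Ne]3s²3p¹, O³⁺ [He]2s²2p¹.
Approximate IE_4 values (kJ/mol): Ca 6491, S 4556, O 7469, Be 21007, K 5877.
Overall IE_4 order: S < K < Ca < O < Be.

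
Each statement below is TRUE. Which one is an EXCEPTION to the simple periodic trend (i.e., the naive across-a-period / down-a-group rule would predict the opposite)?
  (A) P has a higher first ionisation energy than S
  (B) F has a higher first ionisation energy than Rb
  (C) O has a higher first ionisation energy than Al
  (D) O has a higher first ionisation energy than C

The general trend: first ionisation energy increases across a period and decreases down a group.
(A) P (period 3, group 15) vs S (period 3, group 16): the stated order contradicts the simple trend.
(B) F (period 2, group 17) vs Rb (period 5, group 1): the stated order agrees with the simple trend.
(C) O (period 2, group 16) vs Al (period 3, group 13): the stated order agrees with the simple trend.
(D) O (period 2, group 16) vs C (period 2, group 14): the stated order agrees with the simple trend.
The exception is (A): S (3p⁴) ionizes more easily than half-filled P (3p³) because the paired 3p electron in S is pushed out by e⁻–e⁻ repulsion.

(A)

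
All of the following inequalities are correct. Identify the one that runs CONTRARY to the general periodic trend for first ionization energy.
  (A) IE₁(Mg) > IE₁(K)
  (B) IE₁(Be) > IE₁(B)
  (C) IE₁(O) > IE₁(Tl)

(B)

The general trend: first ionization energy increases across a period and decreases down a group.
(A) Mg (period 3, group 2) vs K (period 4, group 1): the stated order agrees with the simple trend.
(B) Be (period 2, group 2) vs B (period 2, group 13): the stated order contradicts the simple trend.
(C) O (period 2, group 16) vs Tl (period 6, group 13): the stated order agrees with the simple trend.
The exception is (B): removing B's lone 2p electron is easier than breaking Be's filled 2s².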